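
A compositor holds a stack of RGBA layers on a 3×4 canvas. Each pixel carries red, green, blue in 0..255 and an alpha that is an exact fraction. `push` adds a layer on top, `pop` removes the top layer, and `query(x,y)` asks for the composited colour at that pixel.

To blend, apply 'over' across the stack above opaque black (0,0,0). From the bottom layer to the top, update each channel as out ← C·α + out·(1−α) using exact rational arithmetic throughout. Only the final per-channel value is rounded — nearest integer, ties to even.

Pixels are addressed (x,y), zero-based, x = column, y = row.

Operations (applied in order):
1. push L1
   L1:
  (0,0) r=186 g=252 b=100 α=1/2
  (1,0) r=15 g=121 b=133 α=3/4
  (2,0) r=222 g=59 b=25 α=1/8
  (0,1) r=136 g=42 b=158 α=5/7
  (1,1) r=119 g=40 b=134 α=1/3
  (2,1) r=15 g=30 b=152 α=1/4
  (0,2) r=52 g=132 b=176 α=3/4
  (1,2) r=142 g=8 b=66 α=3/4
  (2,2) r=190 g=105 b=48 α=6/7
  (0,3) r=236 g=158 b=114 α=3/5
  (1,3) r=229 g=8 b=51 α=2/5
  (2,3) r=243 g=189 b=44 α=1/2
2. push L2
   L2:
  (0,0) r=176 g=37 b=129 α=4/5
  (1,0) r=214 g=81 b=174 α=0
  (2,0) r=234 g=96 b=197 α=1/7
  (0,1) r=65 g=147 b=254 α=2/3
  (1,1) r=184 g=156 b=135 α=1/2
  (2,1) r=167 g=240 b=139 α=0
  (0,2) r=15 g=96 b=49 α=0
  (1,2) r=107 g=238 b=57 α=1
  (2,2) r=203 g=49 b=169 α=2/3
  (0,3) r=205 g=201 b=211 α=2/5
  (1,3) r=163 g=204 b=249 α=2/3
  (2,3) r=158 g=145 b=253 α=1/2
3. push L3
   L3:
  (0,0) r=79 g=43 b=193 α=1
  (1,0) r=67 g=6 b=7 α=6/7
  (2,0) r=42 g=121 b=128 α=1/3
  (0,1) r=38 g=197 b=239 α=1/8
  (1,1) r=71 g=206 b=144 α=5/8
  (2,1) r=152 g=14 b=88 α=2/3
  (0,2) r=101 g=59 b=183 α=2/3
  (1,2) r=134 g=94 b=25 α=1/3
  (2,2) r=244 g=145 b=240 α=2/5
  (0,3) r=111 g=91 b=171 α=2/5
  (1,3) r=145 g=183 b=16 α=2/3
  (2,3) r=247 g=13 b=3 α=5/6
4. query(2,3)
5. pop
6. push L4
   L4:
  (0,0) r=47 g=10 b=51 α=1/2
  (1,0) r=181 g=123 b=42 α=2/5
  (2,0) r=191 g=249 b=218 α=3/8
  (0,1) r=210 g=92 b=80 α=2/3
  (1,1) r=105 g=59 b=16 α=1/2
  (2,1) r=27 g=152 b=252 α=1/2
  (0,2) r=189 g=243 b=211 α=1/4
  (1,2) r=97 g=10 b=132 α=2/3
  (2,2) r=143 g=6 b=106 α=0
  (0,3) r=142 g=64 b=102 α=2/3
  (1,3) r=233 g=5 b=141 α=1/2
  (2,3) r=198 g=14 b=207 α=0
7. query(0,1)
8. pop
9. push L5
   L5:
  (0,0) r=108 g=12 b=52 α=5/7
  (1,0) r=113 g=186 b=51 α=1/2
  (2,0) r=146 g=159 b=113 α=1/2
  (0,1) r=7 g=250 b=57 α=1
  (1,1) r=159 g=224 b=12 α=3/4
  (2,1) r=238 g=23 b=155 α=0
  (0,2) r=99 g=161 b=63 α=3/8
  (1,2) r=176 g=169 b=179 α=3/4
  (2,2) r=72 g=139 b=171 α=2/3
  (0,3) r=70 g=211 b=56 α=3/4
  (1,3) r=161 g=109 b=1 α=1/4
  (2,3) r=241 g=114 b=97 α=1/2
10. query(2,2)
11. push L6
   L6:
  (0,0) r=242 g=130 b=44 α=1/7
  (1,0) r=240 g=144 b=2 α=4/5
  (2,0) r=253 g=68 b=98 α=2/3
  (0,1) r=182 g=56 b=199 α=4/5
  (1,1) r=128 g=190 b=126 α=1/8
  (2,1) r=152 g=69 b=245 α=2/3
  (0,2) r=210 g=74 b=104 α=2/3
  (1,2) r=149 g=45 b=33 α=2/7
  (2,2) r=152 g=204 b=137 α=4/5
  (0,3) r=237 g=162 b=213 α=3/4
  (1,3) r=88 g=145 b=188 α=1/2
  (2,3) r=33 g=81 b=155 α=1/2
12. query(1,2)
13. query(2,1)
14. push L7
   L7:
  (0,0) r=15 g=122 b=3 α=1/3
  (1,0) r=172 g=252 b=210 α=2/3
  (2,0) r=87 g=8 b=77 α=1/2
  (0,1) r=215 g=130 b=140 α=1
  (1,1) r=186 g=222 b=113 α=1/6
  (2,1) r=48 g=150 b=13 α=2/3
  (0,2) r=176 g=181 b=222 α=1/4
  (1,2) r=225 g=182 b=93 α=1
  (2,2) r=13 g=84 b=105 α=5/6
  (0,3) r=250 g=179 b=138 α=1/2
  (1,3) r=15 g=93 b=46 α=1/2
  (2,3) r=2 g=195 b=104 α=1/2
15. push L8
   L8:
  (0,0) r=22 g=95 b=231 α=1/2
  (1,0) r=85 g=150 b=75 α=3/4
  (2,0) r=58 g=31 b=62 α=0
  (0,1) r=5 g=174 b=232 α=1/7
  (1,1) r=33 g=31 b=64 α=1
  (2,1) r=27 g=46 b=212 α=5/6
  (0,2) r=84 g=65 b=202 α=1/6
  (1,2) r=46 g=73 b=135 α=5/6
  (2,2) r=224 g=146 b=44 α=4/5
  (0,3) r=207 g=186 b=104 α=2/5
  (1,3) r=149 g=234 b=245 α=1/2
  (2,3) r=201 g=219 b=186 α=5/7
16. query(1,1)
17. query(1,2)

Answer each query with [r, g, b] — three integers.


query (2,3) [L1,L2,L3] — begin 0,0,0
after L1 α=1/2: [243/2, 189/2, 22]
after L2 α=1/2: [559/4, 479/4, 275/2]
after L3 α=5/6: [1833/8, 739/24, 305/12]
→ [229, 31, 25]

at x=0,y=1 over L1,L2,L4:
L1 α=5/7: [680/7, 30, 790/7]
L2 α=2/3: [530/7, 108, 4346/21]
L4 α=2/3: [3470/21, 292/3, 7706/63]
= [165, 97, 122]

query (2,2) [L1,L2,L5] — begin 0,0,0
after L1 α=6/7: [1140/7, 90, 288/7]
after L2 α=2/3: [3982/21, 188/3, 2654/21]
after L5 α=2/3: [7006/63, 1022/9, 9836/63]
rounded: [111, 114, 156]

at x=1,y=2 over L1,L2,L5,L6:
+L1 (α=3/4) → [213/2, 6, 99/2]
+L2 (α=1) → [107, 238, 57]
+L5 (α=3/4) → [635/4, 745/4, 297/2]
+L6 (α=2/7) → [4367/28, 4085/28, 231/2]
= [156, 146, 116]

(2,1) stack=L1,L2,L5,L6; from [0,0,0]:
L1 α=1/4: [15/4, 15/2, 38]
L2 α=0: [15/4, 15/2, 38]
L5 α=0: [15/4, 15/2, 38]
L6 α=2/3: [1231/12, 97/2, 176]
→ [103, 48, 176]

at x=1,y=1 over L1,L2,L5,L6,L7,L8:
L1 α=1/3: [119/3, 40/3, 134/3]
L2 α=1/2: [671/6, 254/3, 539/6]
L5 α=3/4: [3533/24, 1135/6, 755/24]
L6 α=1/8: [27803/192, 9085/48, 8309/192]
L7 α=1/6: [174727/1152, 56081/288, 63241/1152]
L8 α=1: [33, 31, 64]
rounded: [33, 31, 64]

(1,2) stack=L1,L2,L5,L6,L7,L8; from [0,0,0]:
after L1 α=3/4: [213/2, 6, 99/2]
after L2 α=1: [107, 238, 57]
after L5 α=3/4: [635/4, 745/4, 297/2]
after L6 α=2/7: [4367/28, 4085/28, 231/2]
after L7 α=1: [225, 182, 93]
after L8 α=5/6: [455/6, 547/6, 128]
→ [76, 91, 128]


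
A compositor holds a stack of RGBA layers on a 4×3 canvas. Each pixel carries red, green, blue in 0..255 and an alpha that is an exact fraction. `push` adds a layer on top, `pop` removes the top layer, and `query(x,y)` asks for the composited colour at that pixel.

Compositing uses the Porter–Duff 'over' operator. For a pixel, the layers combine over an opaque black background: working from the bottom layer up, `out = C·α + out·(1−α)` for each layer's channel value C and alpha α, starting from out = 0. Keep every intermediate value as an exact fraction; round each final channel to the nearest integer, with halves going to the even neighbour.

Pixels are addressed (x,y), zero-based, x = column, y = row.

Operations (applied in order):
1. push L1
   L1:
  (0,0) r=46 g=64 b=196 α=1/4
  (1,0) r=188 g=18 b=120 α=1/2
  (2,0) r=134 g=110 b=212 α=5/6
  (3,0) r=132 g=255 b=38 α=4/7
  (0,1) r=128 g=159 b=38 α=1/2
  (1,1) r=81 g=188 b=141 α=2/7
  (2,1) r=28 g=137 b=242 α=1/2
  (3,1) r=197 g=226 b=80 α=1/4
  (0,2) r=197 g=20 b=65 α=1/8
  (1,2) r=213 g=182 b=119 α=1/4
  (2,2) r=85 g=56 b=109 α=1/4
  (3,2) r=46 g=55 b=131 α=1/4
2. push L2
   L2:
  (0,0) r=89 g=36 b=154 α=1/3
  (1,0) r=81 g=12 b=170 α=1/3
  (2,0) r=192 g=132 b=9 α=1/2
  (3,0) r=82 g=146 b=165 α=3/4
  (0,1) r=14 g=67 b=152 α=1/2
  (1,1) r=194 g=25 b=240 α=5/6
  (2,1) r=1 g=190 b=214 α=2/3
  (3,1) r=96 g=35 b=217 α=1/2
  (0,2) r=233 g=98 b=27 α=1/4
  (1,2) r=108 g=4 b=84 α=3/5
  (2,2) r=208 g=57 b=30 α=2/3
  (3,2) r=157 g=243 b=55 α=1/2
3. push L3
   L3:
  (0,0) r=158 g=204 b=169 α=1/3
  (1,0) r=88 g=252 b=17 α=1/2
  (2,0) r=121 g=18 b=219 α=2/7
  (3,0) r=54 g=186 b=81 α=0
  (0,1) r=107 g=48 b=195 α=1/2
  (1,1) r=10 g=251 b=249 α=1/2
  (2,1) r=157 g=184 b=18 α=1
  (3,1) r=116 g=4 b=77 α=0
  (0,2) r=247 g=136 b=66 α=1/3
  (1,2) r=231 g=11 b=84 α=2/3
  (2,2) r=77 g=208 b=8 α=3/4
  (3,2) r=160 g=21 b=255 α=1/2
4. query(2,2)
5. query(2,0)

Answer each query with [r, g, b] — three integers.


query (2,2) [L1,L2,L3] — begin 0,0,0
+L1 (α=1/4) → [85/4, 14, 109/4]
+L2 (α=2/3) → [583/4, 128/3, 349/12]
+L3 (α=3/4) → [1507/16, 500/3, 637/48]
= [94, 167, 13]

at x=2,y=0 over L1,L2,L3:
after L1 α=5/6: [335/3, 275/3, 530/3]
after L2 α=1/2: [911/6, 671/6, 557/6]
after L3 α=2/7: [6007/42, 3571/42, 5413/42]
rounded: [143, 85, 129]


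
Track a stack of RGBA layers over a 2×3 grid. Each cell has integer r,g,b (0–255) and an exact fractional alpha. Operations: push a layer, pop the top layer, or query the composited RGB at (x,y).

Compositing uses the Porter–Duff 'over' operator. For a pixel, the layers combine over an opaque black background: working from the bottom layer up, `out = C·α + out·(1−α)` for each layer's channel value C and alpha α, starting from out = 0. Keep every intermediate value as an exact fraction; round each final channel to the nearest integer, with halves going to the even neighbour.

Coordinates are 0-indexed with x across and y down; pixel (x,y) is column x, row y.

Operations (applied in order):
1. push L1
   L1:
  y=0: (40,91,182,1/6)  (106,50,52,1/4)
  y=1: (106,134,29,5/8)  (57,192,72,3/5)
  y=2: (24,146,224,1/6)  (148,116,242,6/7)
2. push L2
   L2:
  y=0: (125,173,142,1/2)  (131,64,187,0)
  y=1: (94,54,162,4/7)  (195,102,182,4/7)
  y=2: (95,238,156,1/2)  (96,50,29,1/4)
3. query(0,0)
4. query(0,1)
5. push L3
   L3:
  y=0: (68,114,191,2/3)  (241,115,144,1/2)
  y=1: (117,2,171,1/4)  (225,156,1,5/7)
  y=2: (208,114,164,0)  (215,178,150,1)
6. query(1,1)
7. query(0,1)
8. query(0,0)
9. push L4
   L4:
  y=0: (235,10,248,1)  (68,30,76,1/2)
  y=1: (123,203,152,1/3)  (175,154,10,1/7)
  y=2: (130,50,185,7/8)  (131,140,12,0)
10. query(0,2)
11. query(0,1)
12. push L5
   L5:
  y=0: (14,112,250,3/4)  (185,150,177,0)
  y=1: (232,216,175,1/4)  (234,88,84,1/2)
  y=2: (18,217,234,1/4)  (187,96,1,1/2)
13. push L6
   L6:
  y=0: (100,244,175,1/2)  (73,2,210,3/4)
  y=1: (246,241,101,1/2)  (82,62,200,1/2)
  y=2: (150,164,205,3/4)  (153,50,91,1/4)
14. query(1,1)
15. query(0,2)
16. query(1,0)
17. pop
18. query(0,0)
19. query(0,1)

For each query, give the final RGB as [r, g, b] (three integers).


at x=0,y=0 over L1,L2:
+L1 (α=1/6) → [20/3, 91/6, 91/3]
+L2 (α=1/2) → [395/6, 1129/12, 517/6]
= [66, 94, 86]

at x=0,y=1 over L1,L2:
after L1 α=5/8: [265/4, 335/4, 145/8]
after L2 α=4/7: [2299/28, 267/4, 5619/56]
rounded: [82, 67, 100]

(1,1) stack=L1,L2,L3; from [0,0,0]:
+L1 (α=3/5) → [171/5, 576/5, 216/5]
+L2 (α=4/7) → [4413/35, 3768/35, 4288/35]
+L3 (α=5/7) → [48201/245, 34836/245, 8751/245]
= [197, 142, 36]

query (0,1) [L1,L2,L3] — begin 0,0,0
+L1 (α=5/8) → [265/4, 335/4, 145/8]
+L2 (α=4/7) → [2299/28, 267/4, 5619/56]
+L3 (α=1/4) → [10173/112, 809/16, 26433/224]
→ [91, 51, 118]

at x=0,y=0 over L1,L2,L3:
+L1 (α=1/6) → [20/3, 91/6, 91/3]
+L2 (α=1/2) → [395/6, 1129/12, 517/6]
+L3 (α=2/3) → [1211/18, 3865/36, 2809/18]
→ [67, 107, 156]

(0,2) stack=L1,L2,L3,L4; from [0,0,0]:
L1 α=1/6: [4, 73/3, 112/3]
L2 α=1/2: [99/2, 787/6, 290/3]
L3 α=0: [99/2, 787/6, 290/3]
L4 α=7/8: [1919/16, 2887/48, 4175/24]
rounded: [120, 60, 174]

at x=0,y=1 over L1,L2,L3,L4:
after L1 α=5/8: [265/4, 335/4, 145/8]
after L2 α=4/7: [2299/28, 267/4, 5619/56]
after L3 α=1/4: [10173/112, 809/16, 26433/224]
after L4 α=1/3: [5687/56, 811/8, 43457/336]
→ [102, 101, 129]

at x=1,y=1 over L1,L2,L3,L4,L5,L6:
+L1 (α=3/5) → [171/5, 576/5, 216/5]
+L2 (α=4/7) → [4413/35, 3768/35, 4288/35]
+L3 (α=5/7) → [48201/245, 34836/245, 8751/245]
+L4 (α=1/7) → [332081/1715, 246746/1715, 54956/1715]
+L5 (α=1/2) → [733391/3430, 198833/1715, 99508/1715]
+L6 (α=1/2) → [1014651/6860, 305163/3430, 221254/1715]
rounded: [148, 89, 129]

query (0,2) [L1,L2,L3,L4,L5,L6] — begin 0,0,0
L1 α=1/6: [4, 73/3, 112/3]
L2 α=1/2: [99/2, 787/6, 290/3]
L3 α=0: [99/2, 787/6, 290/3]
L4 α=7/8: [1919/16, 2887/48, 4175/24]
L5 α=1/4: [6045/64, 6359/64, 6047/32]
L6 α=3/4: [34845/256, 37847/256, 25727/128]
= [136, 148, 201]

(1,0) stack=L1,L2,L3,L4,L5,L6; from [0,0,0]:
L1 α=1/4: [53/2, 25/2, 13]
L2 α=0: [53/2, 25/2, 13]
L3 α=1/2: [535/4, 255/4, 157/2]
L4 α=1/2: [807/8, 375/8, 309/4]
L5 α=0: [807/8, 375/8, 309/4]
L6 α=3/4: [2559/32, 423/32, 2829/16]
rounded: [80, 13, 177]

at x=0,y=0 over L1,L2,L3,L4,L5:
+L1 (α=1/6) → [20/3, 91/6, 91/3]
+L2 (α=1/2) → [395/6, 1129/12, 517/6]
+L3 (α=2/3) → [1211/18, 3865/36, 2809/18]
+L4 (α=1) → [235, 10, 248]
+L5 (α=3/4) → [277/4, 173/2, 499/2]
rounded: [69, 86, 250]

(0,1) stack=L1,L2,L3,L4,L5; from [0,0,0]:
+L1 (α=5/8) → [265/4, 335/4, 145/8]
+L2 (α=4/7) → [2299/28, 267/4, 5619/56]
+L3 (α=1/4) → [10173/112, 809/16, 26433/224]
+L4 (α=1/3) → [5687/56, 811/8, 43457/336]
+L5 (α=1/4) → [30053/224, 4161/32, 63057/448]
= [134, 130, 141]


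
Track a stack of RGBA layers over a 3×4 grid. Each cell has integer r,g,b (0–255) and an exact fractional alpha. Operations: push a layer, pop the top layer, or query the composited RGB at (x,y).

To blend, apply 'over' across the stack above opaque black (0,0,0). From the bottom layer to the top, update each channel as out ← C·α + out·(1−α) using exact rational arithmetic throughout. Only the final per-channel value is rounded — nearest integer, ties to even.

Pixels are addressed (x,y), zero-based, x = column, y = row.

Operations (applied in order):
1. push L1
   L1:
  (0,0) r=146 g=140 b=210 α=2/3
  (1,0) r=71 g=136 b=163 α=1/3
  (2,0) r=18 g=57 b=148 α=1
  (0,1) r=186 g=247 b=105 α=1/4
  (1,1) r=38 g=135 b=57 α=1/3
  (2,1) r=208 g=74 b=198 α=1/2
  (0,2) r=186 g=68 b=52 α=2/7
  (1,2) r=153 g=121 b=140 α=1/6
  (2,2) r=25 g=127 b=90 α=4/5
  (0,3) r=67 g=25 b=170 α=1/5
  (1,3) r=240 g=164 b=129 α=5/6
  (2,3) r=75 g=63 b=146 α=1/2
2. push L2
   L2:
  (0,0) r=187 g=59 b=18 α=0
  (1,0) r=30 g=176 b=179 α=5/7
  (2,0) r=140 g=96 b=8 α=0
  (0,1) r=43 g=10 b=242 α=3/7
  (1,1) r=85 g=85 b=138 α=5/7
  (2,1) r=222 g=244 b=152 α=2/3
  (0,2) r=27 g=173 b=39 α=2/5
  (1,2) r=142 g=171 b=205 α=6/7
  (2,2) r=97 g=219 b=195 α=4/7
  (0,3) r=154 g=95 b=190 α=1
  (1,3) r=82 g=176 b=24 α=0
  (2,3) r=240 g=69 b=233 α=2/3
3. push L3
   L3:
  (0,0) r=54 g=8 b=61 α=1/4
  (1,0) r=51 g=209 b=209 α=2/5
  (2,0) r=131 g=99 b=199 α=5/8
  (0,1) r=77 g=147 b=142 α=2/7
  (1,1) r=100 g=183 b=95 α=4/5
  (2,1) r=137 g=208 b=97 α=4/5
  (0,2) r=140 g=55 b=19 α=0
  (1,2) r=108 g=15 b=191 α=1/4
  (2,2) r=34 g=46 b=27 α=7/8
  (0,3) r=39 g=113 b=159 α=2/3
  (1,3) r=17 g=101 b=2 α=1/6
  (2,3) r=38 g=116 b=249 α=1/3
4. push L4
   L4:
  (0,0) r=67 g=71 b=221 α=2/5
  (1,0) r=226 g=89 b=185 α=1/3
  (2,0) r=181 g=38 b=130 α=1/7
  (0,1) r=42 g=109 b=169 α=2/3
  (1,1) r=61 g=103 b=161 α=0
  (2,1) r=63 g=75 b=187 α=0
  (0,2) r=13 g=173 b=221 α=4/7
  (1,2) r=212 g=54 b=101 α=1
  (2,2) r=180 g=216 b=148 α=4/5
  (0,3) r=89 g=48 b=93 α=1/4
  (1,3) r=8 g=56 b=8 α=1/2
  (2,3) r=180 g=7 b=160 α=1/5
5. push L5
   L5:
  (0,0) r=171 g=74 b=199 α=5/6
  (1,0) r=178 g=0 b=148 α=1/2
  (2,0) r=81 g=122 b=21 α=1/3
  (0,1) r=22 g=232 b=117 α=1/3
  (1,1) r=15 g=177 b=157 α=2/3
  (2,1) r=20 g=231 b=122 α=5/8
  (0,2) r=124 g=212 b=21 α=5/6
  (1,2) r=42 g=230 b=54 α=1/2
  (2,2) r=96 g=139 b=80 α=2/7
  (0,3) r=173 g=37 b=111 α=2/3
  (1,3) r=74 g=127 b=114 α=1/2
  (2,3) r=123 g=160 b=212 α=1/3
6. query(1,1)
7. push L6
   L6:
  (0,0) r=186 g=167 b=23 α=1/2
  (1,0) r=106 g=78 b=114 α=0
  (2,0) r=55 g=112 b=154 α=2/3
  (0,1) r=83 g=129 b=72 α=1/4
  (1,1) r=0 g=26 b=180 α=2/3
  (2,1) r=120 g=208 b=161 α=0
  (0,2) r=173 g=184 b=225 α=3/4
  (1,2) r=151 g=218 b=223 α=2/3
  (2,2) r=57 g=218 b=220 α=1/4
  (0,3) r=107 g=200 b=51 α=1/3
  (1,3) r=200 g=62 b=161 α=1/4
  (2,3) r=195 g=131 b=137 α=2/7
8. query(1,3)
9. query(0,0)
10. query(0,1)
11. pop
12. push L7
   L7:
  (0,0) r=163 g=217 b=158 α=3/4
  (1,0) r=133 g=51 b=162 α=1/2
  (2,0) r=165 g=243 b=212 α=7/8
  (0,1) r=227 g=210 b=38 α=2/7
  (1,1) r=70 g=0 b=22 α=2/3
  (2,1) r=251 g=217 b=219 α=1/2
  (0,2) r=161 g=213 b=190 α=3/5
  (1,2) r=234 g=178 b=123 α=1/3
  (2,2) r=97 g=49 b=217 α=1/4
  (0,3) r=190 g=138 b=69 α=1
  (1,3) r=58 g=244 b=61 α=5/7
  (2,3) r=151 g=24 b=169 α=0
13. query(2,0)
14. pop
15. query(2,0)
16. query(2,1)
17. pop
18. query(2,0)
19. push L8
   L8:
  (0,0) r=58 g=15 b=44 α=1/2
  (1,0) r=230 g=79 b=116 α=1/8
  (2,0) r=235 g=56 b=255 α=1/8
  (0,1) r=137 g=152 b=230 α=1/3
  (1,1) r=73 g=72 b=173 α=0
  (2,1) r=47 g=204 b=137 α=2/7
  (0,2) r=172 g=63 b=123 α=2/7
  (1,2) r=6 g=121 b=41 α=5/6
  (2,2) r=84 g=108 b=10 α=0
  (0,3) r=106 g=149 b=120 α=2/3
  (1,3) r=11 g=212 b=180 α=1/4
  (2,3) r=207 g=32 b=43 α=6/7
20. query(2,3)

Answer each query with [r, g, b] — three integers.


(1,1) stack=L1,L2,L3,L4,L5; from [0,0,0]:
after L1 α=1/3: [38/3, 45, 19]
after L2 α=5/7: [193/3, 515/7, 104]
after L3 α=4/5: [1393/15, 5639/35, 484/5]
after L4 α=0: [1393/15, 5639/35, 484/5]
after L5 α=2/3: [1843/45, 18029/105, 2054/15]
→ [41, 172, 137]

at x=1,y=3 over L1,L2,L3,L4,L5,L6:
after L1 α=5/6: [200, 410/3, 215/2]
after L2 α=0: [200, 410/3, 215/2]
after L3 α=1/6: [339/2, 2353/18, 1079/12]
after L4 α=1/2: [355/4, 3361/36, 1175/24]
after L5 α=1/2: [651/8, 7933/72, 3911/48]
after L6 α=1/4: [3553/32, 9421/96, 6487/64]
→ [111, 98, 101]

(0,0) stack=L1,L2,L3,L4,L5,L6; from [0,0,0]:
+L1 (α=2/3) → [292/3, 280/3, 140]
+L2 (α=0) → [292/3, 280/3, 140]
+L3 (α=1/4) → [173/2, 72, 481/4]
+L4 (α=2/5) → [787/10, 358/5, 3211/20]
+L5 (α=5/6) → [9337/60, 368/5, 23111/120]
+L6 (α=1/2) → [20497/120, 1203/10, 25871/240]
rounded: [171, 120, 108]

(0,1) stack=L1,L2,L3,L4,L5,L6; from [0,0,0]:
L1 α=1/4: [93/2, 247/4, 105/4]
L2 α=3/7: [45, 277/7, 831/7]
L3 α=2/7: [379/7, 3443/49, 6143/49]
L4 α=2/3: [967/21, 14125/147, 22705/147]
L5 α=1/3: [2396/63, 62354/441, 62609/441]
L6 α=1/4: [4139/84, 81317/588, 73193/588]
= [49, 138, 124]

query (2,0) [L1,L2,L3,L4,L5,L7] — begin 0,0,0
+L1 (α=1) → [18, 57, 148]
+L2 (α=0) → [18, 57, 148]
+L3 (α=5/8) → [709/8, 333/4, 1439/8]
+L4 (α=1/7) → [2851/28, 1075/14, 691/4]
+L5 (α=1/3) → [3985/42, 643/7, 733/6]
+L7 (α=7/8) → [52495/336, 6275/28, 9637/48]
= [156, 224, 201]

(2,0) stack=L1,L2,L3,L4,L5; from [0,0,0]:
after L1 α=1: [18, 57, 148]
after L2 α=0: [18, 57, 148]
after L3 α=5/8: [709/8, 333/4, 1439/8]
after L4 α=1/7: [2851/28, 1075/14, 691/4]
after L5 α=1/3: [3985/42, 643/7, 733/6]
rounded: [95, 92, 122]

query (2,1) [L1,L2,L3,L4,L5] — begin 0,0,0
L1 α=1/2: [104, 37, 99]
L2 α=2/3: [548/3, 175, 403/3]
L3 α=4/5: [2192/15, 1007/5, 1567/15]
L4 α=0: [2192/15, 1007/5, 1567/15]
L5 α=5/8: [673/10, 2199/10, 4617/40]
→ [67, 220, 115]

at x=2,y=0 over L1,L2,L3,L4:
+L1 (α=1) → [18, 57, 148]
+L2 (α=0) → [18, 57, 148]
+L3 (α=5/8) → [709/8, 333/4, 1439/8]
+L4 (α=1/7) → [2851/28, 1075/14, 691/4]
rounded: [102, 77, 173]

query (2,3) [L1,L2,L3,L4,L8] — begin 0,0,0
after L1 α=1/2: [75/2, 63/2, 73]
after L2 α=2/3: [345/2, 113/2, 539/3]
after L3 α=1/3: [383/3, 229/3, 1825/9]
after L4 α=1/5: [2072/15, 937/15, 1748/9]
after L8 α=6/7: [20702/105, 3817/105, 4070/63]
→ [197, 36, 65]


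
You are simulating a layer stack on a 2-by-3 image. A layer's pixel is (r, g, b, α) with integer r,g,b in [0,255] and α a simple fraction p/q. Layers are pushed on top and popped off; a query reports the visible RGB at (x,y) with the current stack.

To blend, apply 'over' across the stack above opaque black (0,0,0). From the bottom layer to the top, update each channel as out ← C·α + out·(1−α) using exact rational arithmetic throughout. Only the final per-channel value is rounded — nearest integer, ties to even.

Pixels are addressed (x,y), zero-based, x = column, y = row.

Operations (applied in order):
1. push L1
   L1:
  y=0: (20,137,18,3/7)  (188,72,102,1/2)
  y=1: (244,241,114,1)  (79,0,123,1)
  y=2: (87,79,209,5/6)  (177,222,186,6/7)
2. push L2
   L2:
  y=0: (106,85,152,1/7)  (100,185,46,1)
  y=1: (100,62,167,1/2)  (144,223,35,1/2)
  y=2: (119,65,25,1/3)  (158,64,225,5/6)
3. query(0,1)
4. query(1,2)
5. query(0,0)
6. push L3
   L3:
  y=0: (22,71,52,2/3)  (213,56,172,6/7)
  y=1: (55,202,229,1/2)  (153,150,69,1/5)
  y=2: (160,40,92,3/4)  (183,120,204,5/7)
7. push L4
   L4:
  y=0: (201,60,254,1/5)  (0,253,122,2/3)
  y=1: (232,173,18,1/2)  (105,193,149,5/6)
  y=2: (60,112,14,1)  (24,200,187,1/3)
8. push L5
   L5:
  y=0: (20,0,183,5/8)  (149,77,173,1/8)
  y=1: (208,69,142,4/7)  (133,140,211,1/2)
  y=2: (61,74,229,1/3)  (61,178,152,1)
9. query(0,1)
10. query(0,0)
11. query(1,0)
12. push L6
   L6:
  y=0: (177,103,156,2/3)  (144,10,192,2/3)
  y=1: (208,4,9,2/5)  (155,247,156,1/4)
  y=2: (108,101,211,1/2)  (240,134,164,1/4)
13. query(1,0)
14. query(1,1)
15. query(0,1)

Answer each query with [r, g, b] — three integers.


(0,1) stack=L1,L2; from [0,0,0]:
L1 α=1: [244, 241, 114]
L2 α=1/2: [172, 303/2, 281/2]
= [172, 152, 140]

(1,2) stack=L1,L2; from [0,0,0]:
after L1 α=6/7: [1062/7, 1332/7, 1116/7]
after L2 α=5/6: [3296/21, 1786/21, 2997/14]
rounded: [157, 85, 214]

(0,0) stack=L1,L2; from [0,0,0]:
after L1 α=3/7: [60/7, 411/7, 54/7]
after L2 α=1/7: [1102/49, 3061/49, 1388/49]
= [22, 62, 28]

query (0,1) [L1,L2,L3,L4,L5] — begin 0,0,0
after L1 α=1: [244, 241, 114]
after L2 α=1/2: [172, 303/2, 281/2]
after L3 α=1/2: [227/2, 707/4, 739/4]
after L4 α=1/2: [691/4, 1399/8, 811/8]
after L5 α=4/7: [5401/28, 915/8, 6977/56]
rounded: [193, 114, 125]

at x=0,y=0 over L1,L2,L3,L4,L5:
+L1 (α=3/7) → [60/7, 411/7, 54/7]
+L2 (α=1/7) → [1102/49, 3061/49, 1388/49]
+L3 (α=2/3) → [1086/49, 10019/147, 6484/147]
+L4 (α=1/5) → [14193/245, 48896/735, 63274/735]
+L5 (α=5/8) → [67079/1960, 6112/245, 287449/1960]
rounded: [34, 25, 147]

query (1,0) [L1,L2,L3,L4,L5] — begin 0,0,0
L1 α=1/2: [94, 36, 51]
L2 α=1: [100, 185, 46]
L3 α=6/7: [1378/7, 521/7, 154]
L4 α=2/3: [1378/21, 4063/21, 398/3]
L5 α=1/8: [1825/24, 2147/12, 3305/24]
→ [76, 179, 138]

query (1,0) [L1,L2,L3,L4,L5,L6] — begin 0,0,0
after L1 α=1/2: [94, 36, 51]
after L2 α=1: [100, 185, 46]
after L3 α=6/7: [1378/7, 521/7, 154]
after L4 α=2/3: [1378/21, 4063/21, 398/3]
after L5 α=1/8: [1825/24, 2147/12, 3305/24]
after L6 α=2/3: [8737/72, 2387/36, 12521/72]
= [121, 66, 174]

at x=1,y=1 over L1,L2,L3,L4,L5,L6:
+L1 (α=1) → [79, 0, 123]
+L2 (α=1/2) → [223/2, 223/2, 79]
+L3 (α=1/5) → [599/5, 596/5, 77]
+L4 (α=5/6) → [1612/15, 1807/10, 137]
+L5 (α=1/2) → [3607/30, 3207/20, 174]
+L6 (α=1/4) → [5157/40, 14561/80, 339/2]
→ [129, 182, 170]

(0,1) stack=L1,L2,L3,L4,L5,L6; from [0,0,0]:
after L1 α=1: [244, 241, 114]
after L2 α=1/2: [172, 303/2, 281/2]
after L3 α=1/2: [227/2, 707/4, 739/4]
after L4 α=1/2: [691/4, 1399/8, 811/8]
after L5 α=4/7: [5401/28, 915/8, 6977/56]
after L6 α=2/5: [27851/140, 2809/40, 21939/280]
→ [199, 70, 78]


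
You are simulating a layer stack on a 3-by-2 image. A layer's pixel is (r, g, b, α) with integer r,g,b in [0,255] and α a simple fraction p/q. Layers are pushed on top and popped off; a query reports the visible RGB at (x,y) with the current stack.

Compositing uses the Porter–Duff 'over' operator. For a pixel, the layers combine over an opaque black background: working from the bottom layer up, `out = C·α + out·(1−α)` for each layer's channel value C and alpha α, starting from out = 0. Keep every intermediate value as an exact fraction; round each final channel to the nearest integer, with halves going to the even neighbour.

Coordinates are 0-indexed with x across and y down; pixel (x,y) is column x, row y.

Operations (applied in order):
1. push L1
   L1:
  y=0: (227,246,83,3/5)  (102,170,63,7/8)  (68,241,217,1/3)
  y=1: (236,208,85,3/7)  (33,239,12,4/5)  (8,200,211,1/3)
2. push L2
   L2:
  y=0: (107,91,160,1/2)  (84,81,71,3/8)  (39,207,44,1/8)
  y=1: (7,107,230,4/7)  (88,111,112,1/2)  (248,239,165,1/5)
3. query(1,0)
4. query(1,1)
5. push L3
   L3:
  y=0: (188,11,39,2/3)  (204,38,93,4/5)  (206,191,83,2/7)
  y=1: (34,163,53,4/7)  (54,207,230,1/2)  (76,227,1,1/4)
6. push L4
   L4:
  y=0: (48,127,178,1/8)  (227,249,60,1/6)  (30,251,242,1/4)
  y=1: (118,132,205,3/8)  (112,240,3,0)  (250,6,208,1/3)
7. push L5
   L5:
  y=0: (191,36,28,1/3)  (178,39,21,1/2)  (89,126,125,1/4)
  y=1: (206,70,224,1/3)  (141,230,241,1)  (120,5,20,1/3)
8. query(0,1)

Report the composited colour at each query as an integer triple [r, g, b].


(1,0) stack=L1,L2; from [0,0,0]:
+L1 (α=7/8) → [357/4, 595/4, 441/8]
+L2 (α=3/8) → [2793/32, 3947/32, 3909/64]
→ [87, 123, 61]

(1,1) stack=L1,L2; from [0,0,0]:
after L1 α=4/5: [132/5, 956/5, 48/5]
after L2 α=1/2: [286/5, 1511/10, 304/5]
rounded: [57, 151, 61]

query (0,1) [L1,L2,L3,L4,L5] — begin 0,0,0
L1 α=3/7: [708/7, 624/7, 255/7]
L2 α=4/7: [2320/49, 4868/49, 7205/49]
L3 α=4/7: [13624/343, 46552/343, 32003/343]
L4 α=3/8: [94771/1372, 92147/686, 46370/343]
L5 α=1/3: [236087/2058, 38719/343, 56524/343]
rounded: [115, 113, 165]


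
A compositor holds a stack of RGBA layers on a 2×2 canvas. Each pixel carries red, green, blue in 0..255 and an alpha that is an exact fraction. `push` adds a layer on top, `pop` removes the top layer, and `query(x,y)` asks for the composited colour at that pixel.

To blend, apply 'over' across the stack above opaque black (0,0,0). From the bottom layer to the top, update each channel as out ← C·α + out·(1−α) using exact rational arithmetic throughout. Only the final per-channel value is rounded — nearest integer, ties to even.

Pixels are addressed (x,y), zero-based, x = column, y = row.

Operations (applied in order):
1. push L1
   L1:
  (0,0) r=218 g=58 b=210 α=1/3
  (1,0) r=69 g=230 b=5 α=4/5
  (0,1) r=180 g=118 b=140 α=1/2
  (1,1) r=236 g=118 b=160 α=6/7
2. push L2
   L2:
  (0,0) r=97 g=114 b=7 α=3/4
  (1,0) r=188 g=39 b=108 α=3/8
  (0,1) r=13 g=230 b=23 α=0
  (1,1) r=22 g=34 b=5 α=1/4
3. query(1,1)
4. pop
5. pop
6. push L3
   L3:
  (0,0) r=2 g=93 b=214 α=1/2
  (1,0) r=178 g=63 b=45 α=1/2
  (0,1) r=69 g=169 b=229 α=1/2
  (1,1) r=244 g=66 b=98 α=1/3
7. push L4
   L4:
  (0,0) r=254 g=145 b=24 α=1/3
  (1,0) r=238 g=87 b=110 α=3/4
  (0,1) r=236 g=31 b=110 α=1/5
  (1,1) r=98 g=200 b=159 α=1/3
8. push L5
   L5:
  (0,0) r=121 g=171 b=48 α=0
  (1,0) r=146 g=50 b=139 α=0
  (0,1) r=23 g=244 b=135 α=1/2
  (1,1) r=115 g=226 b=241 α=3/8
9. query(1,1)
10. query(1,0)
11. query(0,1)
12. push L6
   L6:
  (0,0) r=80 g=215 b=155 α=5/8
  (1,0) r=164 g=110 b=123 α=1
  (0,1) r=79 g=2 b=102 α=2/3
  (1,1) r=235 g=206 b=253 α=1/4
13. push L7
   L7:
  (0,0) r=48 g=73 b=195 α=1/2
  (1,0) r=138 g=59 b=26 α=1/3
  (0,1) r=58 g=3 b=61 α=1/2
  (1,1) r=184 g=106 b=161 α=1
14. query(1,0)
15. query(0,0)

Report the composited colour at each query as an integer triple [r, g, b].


query (1,1) [L1,L2] — begin 0,0,0
+L1 (α=6/7) → [1416/7, 708/7, 960/7]
+L2 (α=1/4) → [2201/14, 1181/14, 2915/28]
= [157, 84, 104]

query (1,1) [L3,L4,L5] — begin 0,0,0
L3 α=1/3: [244/3, 22, 98/3]
L4 α=1/3: [782/9, 244/3, 673/9]
L5 α=3/8: [7015/72, 1627/12, 1234/9]
rounded: [97, 136, 137]

(1,0) stack=L3,L4,L5; from [0,0,0]:
L3 α=1/2: [89, 63/2, 45/2]
L4 α=3/4: [803/4, 585/8, 705/8]
L5 α=0: [803/4, 585/8, 705/8]
→ [201, 73, 88]

(0,1) stack=L3,L4,L5; from [0,0,0]:
+L3 (α=1/2) → [69/2, 169/2, 229/2]
+L4 (α=1/5) → [374/5, 369/5, 568/5]
+L5 (α=1/2) → [489/10, 1589/10, 1243/10]
rounded: [49, 159, 124]

(1,0) stack=L3,L4,L5,L6,L7; from [0,0,0]:
after L3 α=1/2: [89, 63/2, 45/2]
after L4 α=3/4: [803/4, 585/8, 705/8]
after L5 α=0: [803/4, 585/8, 705/8]
after L6 α=1: [164, 110, 123]
after L7 α=1/3: [466/3, 93, 272/3]
rounded: [155, 93, 91]

query (0,0) [L3,L4,L5,L6,L7] — begin 0,0,0
after L3 α=1/2: [1, 93/2, 107]
after L4 α=1/3: [256/3, 238/3, 238/3]
after L5 α=0: [256/3, 238/3, 238/3]
after L6 α=5/8: [82, 1313/8, 1013/8]
after L7 α=1/2: [65, 1897/16, 2573/16]
= [65, 119, 161]


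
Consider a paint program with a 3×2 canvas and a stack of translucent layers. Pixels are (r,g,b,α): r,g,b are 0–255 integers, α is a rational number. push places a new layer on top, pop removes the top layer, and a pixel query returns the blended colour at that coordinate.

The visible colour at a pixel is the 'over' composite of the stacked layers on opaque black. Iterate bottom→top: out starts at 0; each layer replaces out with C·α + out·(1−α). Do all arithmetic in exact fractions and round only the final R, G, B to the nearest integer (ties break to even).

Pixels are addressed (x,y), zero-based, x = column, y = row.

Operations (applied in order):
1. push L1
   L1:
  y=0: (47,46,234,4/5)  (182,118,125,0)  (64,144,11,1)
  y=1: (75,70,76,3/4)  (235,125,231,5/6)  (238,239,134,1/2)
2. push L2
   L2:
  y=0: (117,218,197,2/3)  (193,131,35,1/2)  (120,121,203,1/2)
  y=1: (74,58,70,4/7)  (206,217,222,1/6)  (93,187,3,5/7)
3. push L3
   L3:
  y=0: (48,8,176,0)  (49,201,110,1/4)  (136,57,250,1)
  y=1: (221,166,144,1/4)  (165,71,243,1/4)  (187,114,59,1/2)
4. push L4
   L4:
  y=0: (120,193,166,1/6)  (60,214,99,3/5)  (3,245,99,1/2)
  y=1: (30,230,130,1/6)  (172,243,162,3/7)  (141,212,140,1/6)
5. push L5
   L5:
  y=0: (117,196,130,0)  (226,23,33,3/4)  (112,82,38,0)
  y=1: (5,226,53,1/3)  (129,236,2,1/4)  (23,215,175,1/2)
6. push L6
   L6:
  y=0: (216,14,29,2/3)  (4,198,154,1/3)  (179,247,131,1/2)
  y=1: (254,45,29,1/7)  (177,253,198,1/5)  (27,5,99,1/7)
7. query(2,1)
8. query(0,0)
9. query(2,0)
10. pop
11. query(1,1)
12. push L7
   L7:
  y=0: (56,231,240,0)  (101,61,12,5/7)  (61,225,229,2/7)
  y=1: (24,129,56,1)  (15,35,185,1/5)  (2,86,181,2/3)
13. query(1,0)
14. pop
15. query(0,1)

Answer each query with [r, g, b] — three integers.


query (2,1) [L1,L2,L3,L4,L5,L6] — begin 0,0,0
+L1 (α=1/2) → [119, 239/2, 67]
+L2 (α=5/7) → [703/7, 1174/7, 149/7]
+L3 (α=1/2) → [1006/7, 986/7, 281/7]
+L4 (α=1/6) → [6017/42, 1069/7, 795/14]
+L5 (α=1/2) → [6983/84, 1287/7, 3245/28]
+L6 (α=1/7) → [7361/98, 7757/49, 11121/98]
rounded: [75, 158, 113]

(0,0) stack=L1,L2,L3,L4,L5,L6; from [0,0,0]:
after L1 α=4/5: [188/5, 184/5, 936/5]
after L2 α=2/3: [1358/15, 788/5, 2906/15]
after L3 α=0: [1358/15, 788/5, 2906/15]
after L4 α=1/6: [859/9, 327/2, 1702/9]
after L5 α=0: [859/9, 327/2, 1702/9]
after L6 α=2/3: [4747/27, 383/6, 2224/27]
rounded: [176, 64, 82]

(2,0) stack=L1,L2,L3,L4,L5,L6; from [0,0,0]:
after L1 α=1: [64, 144, 11]
after L2 α=1/2: [92, 265/2, 107]
after L3 α=1: [136, 57, 250]
after L4 α=1/2: [139/2, 151, 349/2]
after L5 α=0: [139/2, 151, 349/2]
after L6 α=1/2: [497/4, 199, 611/4]
rounded: [124, 199, 153]

(1,1) stack=L1,L2,L3,L4,L5; from [0,0,0]:
L1 α=5/6: [1175/6, 625/6, 385/2]
L2 α=1/6: [7111/36, 4427/36, 2369/12]
L3 α=1/4: [9091/48, 5279/48, 3341/16]
L4 α=3/7: [15283/84, 14027/84, 755/4]
L5 α=1/4: [18895/112, 20635/112, 2273/16]
rounded: [169, 184, 142]

query (1,0) [L1,L2,L3,L4,L5,L7] — begin 0,0,0
+L1 (α=0) → [0, 0, 0]
+L2 (α=1/2) → [193/2, 131/2, 35/2]
+L3 (α=1/4) → [677/8, 795/8, 325/8]
+L4 (α=3/5) → [1397/20, 3363/20, 1513/20]
+L5 (α=3/4) → [14957/80, 4743/80, 3493/80]
+L7 (α=5/7) → [35157/280, 16943/280, 5893/280]
= [126, 61, 21]

query (0,1) [L1,L2,L3,L4,L5] — begin 0,0,0
after L1 α=3/4: [225/4, 105/2, 57]
after L2 α=4/7: [1859/28, 779/14, 451/7]
after L3 α=1/4: [11765/112, 4661/56, 2361/28]
after L4 α=1/6: [62185/672, 36185/336, 15445/168]
after L5 α=1/3: [63865/1008, 74153/504, 19897/252]
→ [63, 147, 79]


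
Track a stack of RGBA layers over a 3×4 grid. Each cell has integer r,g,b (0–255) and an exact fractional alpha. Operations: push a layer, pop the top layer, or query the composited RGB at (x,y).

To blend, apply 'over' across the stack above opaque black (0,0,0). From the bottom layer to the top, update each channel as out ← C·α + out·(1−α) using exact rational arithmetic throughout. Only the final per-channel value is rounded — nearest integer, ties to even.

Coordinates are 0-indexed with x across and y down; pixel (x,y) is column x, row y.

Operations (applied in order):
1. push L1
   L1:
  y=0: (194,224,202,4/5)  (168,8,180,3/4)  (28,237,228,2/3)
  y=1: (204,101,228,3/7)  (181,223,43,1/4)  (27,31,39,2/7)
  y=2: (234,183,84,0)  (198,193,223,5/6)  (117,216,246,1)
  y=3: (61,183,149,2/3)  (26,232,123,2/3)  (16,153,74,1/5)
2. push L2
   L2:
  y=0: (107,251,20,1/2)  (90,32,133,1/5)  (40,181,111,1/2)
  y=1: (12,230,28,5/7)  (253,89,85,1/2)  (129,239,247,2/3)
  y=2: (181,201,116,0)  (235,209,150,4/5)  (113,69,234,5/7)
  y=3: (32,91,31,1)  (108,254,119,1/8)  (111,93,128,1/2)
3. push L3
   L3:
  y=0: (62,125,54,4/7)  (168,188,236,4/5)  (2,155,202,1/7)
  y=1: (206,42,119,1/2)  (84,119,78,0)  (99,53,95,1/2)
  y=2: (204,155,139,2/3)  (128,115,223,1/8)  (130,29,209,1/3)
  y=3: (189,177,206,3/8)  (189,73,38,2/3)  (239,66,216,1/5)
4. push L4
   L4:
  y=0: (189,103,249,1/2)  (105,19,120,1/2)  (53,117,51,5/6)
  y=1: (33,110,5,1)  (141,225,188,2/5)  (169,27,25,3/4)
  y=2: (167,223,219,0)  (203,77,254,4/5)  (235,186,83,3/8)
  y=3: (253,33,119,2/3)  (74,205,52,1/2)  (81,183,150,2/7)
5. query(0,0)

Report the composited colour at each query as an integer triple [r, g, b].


at x=0,y=0 over L1,L2,L3,L4:
L1 α=4/5: [776/5, 896/5, 808/5]
L2 α=1/2: [1311/10, 2151/10, 454/5]
L3 α=4/7: [6413/70, 11453/70, 2442/35]
L4 α=1/2: [19643/140, 18663/140, 11157/70]
rounded: [140, 133, 159]


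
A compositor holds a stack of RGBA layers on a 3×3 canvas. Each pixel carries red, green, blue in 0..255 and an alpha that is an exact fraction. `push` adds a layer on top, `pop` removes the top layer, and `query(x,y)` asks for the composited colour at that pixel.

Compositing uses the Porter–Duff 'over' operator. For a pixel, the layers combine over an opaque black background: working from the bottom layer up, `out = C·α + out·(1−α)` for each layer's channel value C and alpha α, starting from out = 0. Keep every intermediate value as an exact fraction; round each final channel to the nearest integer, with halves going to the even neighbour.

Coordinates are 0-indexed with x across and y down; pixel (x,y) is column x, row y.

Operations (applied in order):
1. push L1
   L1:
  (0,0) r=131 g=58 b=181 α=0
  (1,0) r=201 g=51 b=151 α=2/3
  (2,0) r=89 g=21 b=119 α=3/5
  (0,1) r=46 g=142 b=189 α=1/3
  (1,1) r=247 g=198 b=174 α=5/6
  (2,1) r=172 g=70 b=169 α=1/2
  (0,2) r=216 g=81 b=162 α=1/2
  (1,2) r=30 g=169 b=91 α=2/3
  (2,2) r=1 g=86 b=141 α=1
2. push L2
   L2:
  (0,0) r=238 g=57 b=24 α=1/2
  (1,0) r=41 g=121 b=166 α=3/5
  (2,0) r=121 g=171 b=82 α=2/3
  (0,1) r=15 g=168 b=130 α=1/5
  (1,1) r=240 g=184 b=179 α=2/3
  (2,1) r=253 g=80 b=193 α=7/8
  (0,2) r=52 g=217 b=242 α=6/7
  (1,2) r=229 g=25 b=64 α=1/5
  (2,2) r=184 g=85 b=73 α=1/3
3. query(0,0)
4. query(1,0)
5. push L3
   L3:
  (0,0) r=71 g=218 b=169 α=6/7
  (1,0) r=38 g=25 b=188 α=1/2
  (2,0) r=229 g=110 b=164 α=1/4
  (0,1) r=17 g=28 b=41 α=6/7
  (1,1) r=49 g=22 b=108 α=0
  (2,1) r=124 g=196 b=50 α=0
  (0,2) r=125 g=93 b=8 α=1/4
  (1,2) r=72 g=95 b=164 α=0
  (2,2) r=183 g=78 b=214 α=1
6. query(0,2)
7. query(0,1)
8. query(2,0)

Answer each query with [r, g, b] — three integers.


at x=0,y=0 over L1,L2:
after L1 α=0: [0, 0, 0]
after L2 α=1/2: [119, 57/2, 12]
= [119, 28, 12]

(1,0) stack=L1,L2; from [0,0,0]:
+L1 (α=2/3) → [134, 34, 302/3]
+L2 (α=3/5) → [391/5, 431/5, 2098/15]
→ [78, 86, 140]

query (0,2) [L1,L2,L3] — begin 0,0,0
+L1 (α=1/2) → [108, 81/2, 81]
+L2 (α=6/7) → [60, 2685/14, 219]
+L3 (α=1/4) → [305/4, 9357/56, 665/4]
rounded: [76, 167, 166]

at x=0,y=1 over L1,L2,L3:
after L1 α=1/3: [46/3, 142/3, 63]
after L2 α=1/5: [229/15, 1072/15, 382/5]
after L3 α=6/7: [1759/105, 3592/105, 1612/35]
= [17, 34, 46]

at x=2,y=0 over L1,L2,L3:
after L1 α=3/5: [267/5, 63/5, 357/5]
after L2 α=2/3: [1477/15, 591/5, 1177/15]
after L3 α=1/4: [1311/10, 2323/20, 1997/20]
→ [131, 116, 100]


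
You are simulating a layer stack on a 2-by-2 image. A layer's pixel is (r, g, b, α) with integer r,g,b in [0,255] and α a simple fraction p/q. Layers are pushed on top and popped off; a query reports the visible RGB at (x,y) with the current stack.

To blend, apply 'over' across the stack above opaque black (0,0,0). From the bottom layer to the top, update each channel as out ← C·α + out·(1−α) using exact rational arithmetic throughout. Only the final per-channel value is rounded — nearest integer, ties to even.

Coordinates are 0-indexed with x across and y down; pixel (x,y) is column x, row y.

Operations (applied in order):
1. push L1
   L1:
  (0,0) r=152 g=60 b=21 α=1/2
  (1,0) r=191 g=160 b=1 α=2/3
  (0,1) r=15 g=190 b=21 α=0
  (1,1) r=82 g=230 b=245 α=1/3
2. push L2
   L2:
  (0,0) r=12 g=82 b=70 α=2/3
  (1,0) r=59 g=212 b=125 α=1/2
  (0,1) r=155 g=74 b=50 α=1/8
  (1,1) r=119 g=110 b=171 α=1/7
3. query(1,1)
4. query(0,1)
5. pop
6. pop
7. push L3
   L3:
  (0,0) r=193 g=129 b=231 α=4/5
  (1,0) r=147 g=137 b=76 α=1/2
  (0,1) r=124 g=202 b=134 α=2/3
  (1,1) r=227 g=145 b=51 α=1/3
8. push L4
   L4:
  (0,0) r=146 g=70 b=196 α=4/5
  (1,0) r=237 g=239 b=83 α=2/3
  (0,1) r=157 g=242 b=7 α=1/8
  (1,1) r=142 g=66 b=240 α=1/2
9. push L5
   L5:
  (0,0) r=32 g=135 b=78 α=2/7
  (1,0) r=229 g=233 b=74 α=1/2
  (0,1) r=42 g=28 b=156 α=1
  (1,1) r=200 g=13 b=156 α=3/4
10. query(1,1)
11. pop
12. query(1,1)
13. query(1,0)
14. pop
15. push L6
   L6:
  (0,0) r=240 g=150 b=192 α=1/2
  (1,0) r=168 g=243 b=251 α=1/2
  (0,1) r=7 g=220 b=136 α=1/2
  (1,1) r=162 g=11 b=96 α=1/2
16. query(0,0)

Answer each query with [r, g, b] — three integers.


query (1,1) [L1,L2] — begin 0,0,0
after L1 α=1/3: [82/3, 230/3, 245/3]
after L2 α=1/7: [283/7, 570/7, 661/7]
→ [40, 81, 94]

at x=0,y=1 over L1,L2:
after L1 α=0: [0, 0, 0]
after L2 α=1/8: [155/8, 37/4, 25/4]
→ [19, 9, 6]

(1,1) stack=L3,L4,L5; from [0,0,0]:
+L3 (α=1/3) → [227/3, 145/3, 17]
+L4 (α=1/2) → [653/6, 343/6, 257/2]
+L5 (α=3/4) → [4253/24, 577/24, 1193/8]
rounded: [177, 24, 149]

at x=1,y=1 over L3,L4:
L3 α=1/3: [227/3, 145/3, 17]
L4 α=1/2: [653/6, 343/6, 257/2]
rounded: [109, 57, 128]

at x=1,y=0 over L3,L4:
+L3 (α=1/2) → [147/2, 137/2, 38]
+L4 (α=2/3) → [365/2, 1093/6, 68]
= [182, 182, 68]

(0,0) stack=L3,L6; from [0,0,0]:
L3 α=4/5: [772/5, 516/5, 924/5]
L6 α=1/2: [986/5, 633/5, 942/5]
→ [197, 127, 188]


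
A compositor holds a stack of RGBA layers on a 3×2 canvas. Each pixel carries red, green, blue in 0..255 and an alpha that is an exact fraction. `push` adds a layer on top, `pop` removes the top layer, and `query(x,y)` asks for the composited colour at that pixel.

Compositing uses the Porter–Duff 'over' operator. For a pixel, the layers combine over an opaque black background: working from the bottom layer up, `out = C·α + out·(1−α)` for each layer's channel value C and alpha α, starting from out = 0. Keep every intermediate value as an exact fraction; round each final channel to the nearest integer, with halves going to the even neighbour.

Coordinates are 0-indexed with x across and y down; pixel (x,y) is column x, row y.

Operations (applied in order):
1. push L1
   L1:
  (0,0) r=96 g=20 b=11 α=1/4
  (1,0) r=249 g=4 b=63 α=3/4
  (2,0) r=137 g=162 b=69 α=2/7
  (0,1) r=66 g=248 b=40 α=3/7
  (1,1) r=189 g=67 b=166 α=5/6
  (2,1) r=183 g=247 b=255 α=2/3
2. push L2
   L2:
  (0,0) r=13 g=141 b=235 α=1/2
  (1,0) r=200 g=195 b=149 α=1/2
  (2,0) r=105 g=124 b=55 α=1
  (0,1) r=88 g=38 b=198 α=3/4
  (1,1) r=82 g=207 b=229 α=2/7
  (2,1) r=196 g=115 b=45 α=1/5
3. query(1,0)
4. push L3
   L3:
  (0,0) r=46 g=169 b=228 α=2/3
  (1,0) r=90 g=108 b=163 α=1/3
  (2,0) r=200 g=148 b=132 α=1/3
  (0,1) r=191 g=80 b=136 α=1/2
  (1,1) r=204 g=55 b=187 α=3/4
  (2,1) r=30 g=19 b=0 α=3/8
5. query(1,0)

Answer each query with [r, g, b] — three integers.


query (1,0) [L1,L2] — begin 0,0,0
L1 α=3/4: [747/4, 3, 189/4]
L2 α=1/2: [1547/8, 99, 785/8]
= [193, 99, 98]

(1,0) stack=L1,L2,L3; from [0,0,0]:
after L1 α=3/4: [747/4, 3, 189/4]
after L2 α=1/2: [1547/8, 99, 785/8]
after L3 α=1/3: [1907/12, 102, 479/4]
→ [159, 102, 120]


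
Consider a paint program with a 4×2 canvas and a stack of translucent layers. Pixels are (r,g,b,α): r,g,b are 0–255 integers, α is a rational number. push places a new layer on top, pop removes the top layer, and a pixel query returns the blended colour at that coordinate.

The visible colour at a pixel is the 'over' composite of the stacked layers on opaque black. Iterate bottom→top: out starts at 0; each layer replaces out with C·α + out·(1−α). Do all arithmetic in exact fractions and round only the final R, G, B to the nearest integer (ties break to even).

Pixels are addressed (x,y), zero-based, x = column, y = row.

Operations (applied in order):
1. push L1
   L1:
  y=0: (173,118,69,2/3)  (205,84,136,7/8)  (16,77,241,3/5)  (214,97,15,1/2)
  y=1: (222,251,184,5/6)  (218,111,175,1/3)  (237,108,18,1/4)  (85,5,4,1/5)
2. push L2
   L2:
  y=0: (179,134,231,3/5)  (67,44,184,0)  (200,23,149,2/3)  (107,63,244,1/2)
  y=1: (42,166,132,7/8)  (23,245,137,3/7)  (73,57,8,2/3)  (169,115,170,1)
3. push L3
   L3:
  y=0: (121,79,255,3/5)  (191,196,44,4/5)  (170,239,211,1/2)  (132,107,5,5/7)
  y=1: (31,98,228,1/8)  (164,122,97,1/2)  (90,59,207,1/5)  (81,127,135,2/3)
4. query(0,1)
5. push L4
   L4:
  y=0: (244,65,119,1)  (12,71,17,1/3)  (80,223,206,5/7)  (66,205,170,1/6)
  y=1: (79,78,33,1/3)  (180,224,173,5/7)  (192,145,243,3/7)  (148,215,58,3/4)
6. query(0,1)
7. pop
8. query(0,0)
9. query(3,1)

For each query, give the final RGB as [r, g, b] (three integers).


(0,1) stack=L1,L2,L3; from [0,0,0]:
L1 α=5/6: [185, 1255/6, 460/3]
L2 α=7/8: [479/8, 8227/48, 404/3]
L3 α=1/8: [3601/64, 62293/384, 439/3]
rounded: [56, 162, 146]

query (0,1) [L1,L2,L3,L4] — begin 0,0,0
+L1 (α=5/6) → [185, 1255/6, 460/3]
+L2 (α=7/8) → [479/8, 8227/48, 404/3]
+L3 (α=1/8) → [3601/64, 62293/384, 439/3]
+L4 (α=1/3) → [2043/32, 77269/576, 977/9]
rounded: [64, 134, 109]

at x=0,y=0 over L1,L2,L3:
+L1 (α=2/3) → [346/3, 236/3, 46]
+L2 (α=3/5) → [2303/15, 1678/15, 157]
+L3 (α=3/5) → [10051/75, 6911/75, 1079/5]
rounded: [134, 92, 216]

(3,1) stack=L1,L2,L3; from [0,0,0]:
+L1 (α=1/5) → [17, 1, 4/5]
+L2 (α=1) → [169, 115, 170]
+L3 (α=2/3) → [331/3, 123, 440/3]
rounded: [110, 123, 147]
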